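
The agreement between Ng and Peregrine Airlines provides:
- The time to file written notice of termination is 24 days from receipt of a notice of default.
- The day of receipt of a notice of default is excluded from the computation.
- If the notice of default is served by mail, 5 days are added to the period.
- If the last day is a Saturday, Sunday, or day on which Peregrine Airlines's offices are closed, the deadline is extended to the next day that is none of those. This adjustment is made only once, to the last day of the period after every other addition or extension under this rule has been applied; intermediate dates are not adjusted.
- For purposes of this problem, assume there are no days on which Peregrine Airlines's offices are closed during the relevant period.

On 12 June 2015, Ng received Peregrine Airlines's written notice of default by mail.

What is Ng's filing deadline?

24 days after 12 June 2015 is July 6, 2015.
Service was by mail, adding 5 days: July 6, 2015 + 5 days = July 11, 2015.
July 11, 2015 is Saturday; July 12, 2015 is Sunday. The next qualifying day is July 13, 2015.

July 13, 2015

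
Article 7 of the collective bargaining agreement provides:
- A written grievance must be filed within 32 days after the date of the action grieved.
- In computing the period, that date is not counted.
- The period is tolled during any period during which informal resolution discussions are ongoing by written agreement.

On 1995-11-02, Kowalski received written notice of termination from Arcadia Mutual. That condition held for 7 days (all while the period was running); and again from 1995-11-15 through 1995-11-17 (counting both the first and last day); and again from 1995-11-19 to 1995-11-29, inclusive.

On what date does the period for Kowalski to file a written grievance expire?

32 days after 1995-11-02 is December 4, 1995.
Tolling adds 7 days: December 4, 1995 + 7 days = December 11, 1995.
From November 15, 1995 through November 17, 1995 inclusive is 3 days; tolling adds 3 days: December 11, 1995 + 3 days = December 14, 1995.
From November 19, 1995 through November 29, 1995 inclusive is 11 days; tolling adds 11 days: December 14, 1995 + 11 days = December 25, 1995.

December 25, 1995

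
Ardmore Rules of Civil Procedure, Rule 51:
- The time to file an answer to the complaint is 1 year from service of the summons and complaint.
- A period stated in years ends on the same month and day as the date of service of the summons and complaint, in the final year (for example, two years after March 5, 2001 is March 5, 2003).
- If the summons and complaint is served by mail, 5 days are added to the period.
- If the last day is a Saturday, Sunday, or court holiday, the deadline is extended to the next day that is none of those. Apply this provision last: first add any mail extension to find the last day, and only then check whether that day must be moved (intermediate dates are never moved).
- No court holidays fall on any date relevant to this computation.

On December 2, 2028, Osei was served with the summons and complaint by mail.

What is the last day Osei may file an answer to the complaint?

December 7, 2029

1 year after December 2, 2028 is December 2, 2029.
Service was by mail, adding 5 days: December 2, 2029 + 5 days = December 7, 2029.
December 7, 2029 is a Friday and not a court holiday, so no extension applies.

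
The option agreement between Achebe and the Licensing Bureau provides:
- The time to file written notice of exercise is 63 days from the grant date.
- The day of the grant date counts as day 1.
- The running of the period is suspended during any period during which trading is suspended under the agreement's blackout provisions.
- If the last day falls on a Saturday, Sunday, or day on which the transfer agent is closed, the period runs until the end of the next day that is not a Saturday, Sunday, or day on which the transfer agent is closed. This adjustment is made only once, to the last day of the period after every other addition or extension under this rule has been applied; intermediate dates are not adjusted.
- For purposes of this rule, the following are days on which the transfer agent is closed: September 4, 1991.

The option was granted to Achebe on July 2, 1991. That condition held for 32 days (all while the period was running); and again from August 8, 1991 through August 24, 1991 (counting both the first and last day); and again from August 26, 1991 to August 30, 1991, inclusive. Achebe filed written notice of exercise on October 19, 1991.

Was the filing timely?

Yes

Counting July 2, 1991 as day 1, day 63 is September 2, 1991.
Tolling adds 32 days: September 2, 1991 + 32 days = October 4, 1991.
From August 8, 1991 through August 24, 1991 inclusive is 17 days; tolling adds 17 days: October 4, 1991 + 17 days = October 21, 1991.
From August 26, 1991 through August 30, 1991 inclusive is 5 days; tolling adds 5 days: October 21, 1991 + 5 days = October 26, 1991.
October 26, 1991 is Saturday; October 27, 1991 is Sunday. The next qualifying day is October 28, 1991.
The deadline is October 28, 1991; the filing on October 19, 1991 is on or before that date.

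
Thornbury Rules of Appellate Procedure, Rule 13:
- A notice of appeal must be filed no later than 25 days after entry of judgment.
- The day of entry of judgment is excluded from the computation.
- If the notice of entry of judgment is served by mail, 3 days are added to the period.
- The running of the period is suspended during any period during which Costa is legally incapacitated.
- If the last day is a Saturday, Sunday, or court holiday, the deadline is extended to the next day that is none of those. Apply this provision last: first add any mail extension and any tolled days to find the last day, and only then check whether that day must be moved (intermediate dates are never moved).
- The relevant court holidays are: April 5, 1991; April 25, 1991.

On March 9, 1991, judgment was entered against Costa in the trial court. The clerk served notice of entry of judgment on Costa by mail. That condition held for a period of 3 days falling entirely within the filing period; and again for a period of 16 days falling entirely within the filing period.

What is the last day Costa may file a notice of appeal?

25 days after March 9, 1991 is April 3, 1991.
Service was by mail, adding 3 days: April 3, 1991 + 3 days = April 6, 1991.
Tolling adds 3 days: April 6, 1991 + 3 days = April 9, 1991.
Tolling adds 16 days: April 9, 1991 + 16 days = April 25, 1991.
April 25, 1991 is a listed holiday. The next qualifying day is April 26, 1991.

April 26, 1991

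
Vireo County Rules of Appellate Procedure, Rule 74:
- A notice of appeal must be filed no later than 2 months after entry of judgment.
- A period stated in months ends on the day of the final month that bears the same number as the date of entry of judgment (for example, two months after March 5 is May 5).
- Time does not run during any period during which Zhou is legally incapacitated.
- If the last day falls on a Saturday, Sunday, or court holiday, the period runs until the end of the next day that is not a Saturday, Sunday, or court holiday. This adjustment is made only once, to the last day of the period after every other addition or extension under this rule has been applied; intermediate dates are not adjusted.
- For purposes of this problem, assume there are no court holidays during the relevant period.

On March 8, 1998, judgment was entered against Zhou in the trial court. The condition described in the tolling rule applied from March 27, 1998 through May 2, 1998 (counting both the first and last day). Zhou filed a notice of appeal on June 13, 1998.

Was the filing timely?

Yes

2 months after March 8, 1998 is May 8, 1998.
From March 27, 1998 through May 2, 1998 inclusive is 37 days; tolling adds 37 days: May 8, 1998 + 37 days = June 14, 1998.
June 14, 1998 is Sunday. The next qualifying day is June 15, 1998.
The deadline is June 15, 1998; the filing on June 13, 1998 is on or before that date.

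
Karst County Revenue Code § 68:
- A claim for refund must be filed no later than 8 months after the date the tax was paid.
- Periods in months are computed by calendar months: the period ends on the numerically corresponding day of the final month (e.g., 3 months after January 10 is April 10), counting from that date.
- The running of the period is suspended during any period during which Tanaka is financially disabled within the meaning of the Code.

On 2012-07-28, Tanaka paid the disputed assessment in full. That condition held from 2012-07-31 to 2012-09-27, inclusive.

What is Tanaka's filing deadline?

8 months after 2012-07-28 is March 28, 2013.
From July 31, 2012 through September 27, 2012 inclusive is 59 days; tolling adds 59 days: March 28, 2013 + 59 days = May 26, 2013.

May 26, 2013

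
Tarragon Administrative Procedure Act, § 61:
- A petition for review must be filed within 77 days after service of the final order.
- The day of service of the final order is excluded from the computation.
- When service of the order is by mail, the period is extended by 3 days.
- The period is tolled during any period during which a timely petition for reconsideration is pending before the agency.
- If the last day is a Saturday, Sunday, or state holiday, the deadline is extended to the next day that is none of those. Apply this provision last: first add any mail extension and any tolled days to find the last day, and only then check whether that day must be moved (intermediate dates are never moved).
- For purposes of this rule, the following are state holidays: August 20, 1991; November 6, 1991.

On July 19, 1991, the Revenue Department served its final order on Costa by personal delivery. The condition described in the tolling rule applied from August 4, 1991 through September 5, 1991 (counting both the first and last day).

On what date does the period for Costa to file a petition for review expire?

November 7, 1991

77 days after July 19, 1991 is October 4, 1991.
Service was not by mail, so no mail extension applies.
From August 4, 1991 through September 5, 1991 inclusive is 33 days; tolling adds 33 days: October 4, 1991 + 33 days = November 6, 1991.
November 6, 1991 is a listed holiday. The next qualifying day is November 7, 1991.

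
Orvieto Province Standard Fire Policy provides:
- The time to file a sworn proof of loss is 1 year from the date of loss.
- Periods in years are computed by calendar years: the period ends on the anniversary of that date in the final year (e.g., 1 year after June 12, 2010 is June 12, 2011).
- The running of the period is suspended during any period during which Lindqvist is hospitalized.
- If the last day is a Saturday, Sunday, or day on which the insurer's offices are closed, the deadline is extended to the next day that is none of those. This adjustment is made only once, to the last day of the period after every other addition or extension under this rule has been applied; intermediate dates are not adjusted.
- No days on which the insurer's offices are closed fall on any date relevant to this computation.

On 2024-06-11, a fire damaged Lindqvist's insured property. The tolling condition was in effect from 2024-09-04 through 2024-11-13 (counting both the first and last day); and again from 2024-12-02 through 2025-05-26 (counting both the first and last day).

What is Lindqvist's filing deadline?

February 13, 2026

1 year after 2024-06-11 is June 11, 2025.
From September 4, 2024 through November 13, 2024 inclusive is 71 days; tolling adds 71 days: June 11, 2025 + 71 days = August 21, 2025.
From December 2, 2024 through May 26, 2025 inclusive is 176 days; tolling adds 176 days: August 21, 2025 + 176 days = February 13, 2026.
February 13, 2026 is a Friday and not a day on which the insurer's offices are closed, so no extension applies.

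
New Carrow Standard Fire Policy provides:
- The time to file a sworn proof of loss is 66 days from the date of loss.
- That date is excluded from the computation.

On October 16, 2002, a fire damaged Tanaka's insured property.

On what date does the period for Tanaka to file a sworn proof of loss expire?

66 days after October 16, 2002 is December 21, 2002.

December 21, 2002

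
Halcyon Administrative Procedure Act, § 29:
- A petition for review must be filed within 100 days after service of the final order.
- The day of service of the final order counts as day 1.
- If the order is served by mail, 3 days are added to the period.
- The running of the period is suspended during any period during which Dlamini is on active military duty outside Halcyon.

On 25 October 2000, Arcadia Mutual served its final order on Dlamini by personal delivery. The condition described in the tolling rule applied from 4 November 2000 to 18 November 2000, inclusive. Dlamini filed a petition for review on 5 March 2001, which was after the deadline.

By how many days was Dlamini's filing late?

Counting 25 October 2000 as day 1, day 100 is February 1, 2001.
Service was not by mail, so no mail extension applies.
From November 4, 2000 through November 18, 2000 inclusive is 15 days; tolling adds 15 days: February 1, 2001 + 15 days = February 16, 2001.
The deadline is February 16, 2001; from February 16, 2001 to March 5, 2001 is 17 days.

17 days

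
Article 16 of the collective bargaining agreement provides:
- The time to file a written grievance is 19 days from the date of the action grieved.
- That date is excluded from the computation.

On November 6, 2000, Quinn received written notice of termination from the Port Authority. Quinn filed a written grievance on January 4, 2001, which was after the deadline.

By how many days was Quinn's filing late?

19 days after November 6, 2000 is November 25, 2000.
The deadline is November 25, 2000; from November 25, 2000 to January 4, 2001 is 40 days.

40 days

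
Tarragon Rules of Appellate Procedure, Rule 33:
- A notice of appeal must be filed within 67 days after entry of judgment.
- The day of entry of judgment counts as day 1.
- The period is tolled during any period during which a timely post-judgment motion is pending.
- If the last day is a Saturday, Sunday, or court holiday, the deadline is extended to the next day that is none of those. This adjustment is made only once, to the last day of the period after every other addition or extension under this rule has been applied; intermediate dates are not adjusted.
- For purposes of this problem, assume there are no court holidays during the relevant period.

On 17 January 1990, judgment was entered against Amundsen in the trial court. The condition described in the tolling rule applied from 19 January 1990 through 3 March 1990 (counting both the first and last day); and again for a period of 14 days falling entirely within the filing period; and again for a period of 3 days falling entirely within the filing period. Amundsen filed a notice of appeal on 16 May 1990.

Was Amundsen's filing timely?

Yes

Counting 17 January 1990 as day 1, day 67 is March 24, 1990.
From January 19, 1990 through March 3, 1990 inclusive is 44 days; tolling adds 44 days: March 24, 1990 + 44 days = May 7, 1990.
Tolling adds 14 days: May 7, 1990 + 14 days = May 21, 1990.
Tolling adds 3 days: May 21, 1990 + 3 days = May 24, 1990.
May 24, 1990 is a Thursday and not a court holiday, so no extension applies.
The deadline is May 24, 1990; the filing on May 16, 1990 is on or before that date.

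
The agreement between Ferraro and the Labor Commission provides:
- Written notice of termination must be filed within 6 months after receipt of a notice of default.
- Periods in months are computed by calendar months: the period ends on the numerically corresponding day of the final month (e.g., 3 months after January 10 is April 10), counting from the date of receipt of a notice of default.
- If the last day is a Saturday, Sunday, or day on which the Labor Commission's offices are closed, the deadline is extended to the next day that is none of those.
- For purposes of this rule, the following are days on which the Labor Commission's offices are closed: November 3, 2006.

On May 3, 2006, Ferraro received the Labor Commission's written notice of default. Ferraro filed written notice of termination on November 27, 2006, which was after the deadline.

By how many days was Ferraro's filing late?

6 months after May 3, 2006 is November 3, 2006.
November 3, 2006 is a listed holiday; November 4, 2006 is Saturday; November 5, 2006 is Sunday. The next qualifying day is November 6, 2006.
The deadline is November 6, 2006; from November 6, 2006 to November 27, 2006 is 21 days.

21 days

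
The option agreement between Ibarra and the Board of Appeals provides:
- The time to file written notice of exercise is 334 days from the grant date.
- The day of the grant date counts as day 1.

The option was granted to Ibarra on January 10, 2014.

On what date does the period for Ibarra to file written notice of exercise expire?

December 9, 2014

Counting January 10, 2014 as day 1, day 334 is December 9, 2014.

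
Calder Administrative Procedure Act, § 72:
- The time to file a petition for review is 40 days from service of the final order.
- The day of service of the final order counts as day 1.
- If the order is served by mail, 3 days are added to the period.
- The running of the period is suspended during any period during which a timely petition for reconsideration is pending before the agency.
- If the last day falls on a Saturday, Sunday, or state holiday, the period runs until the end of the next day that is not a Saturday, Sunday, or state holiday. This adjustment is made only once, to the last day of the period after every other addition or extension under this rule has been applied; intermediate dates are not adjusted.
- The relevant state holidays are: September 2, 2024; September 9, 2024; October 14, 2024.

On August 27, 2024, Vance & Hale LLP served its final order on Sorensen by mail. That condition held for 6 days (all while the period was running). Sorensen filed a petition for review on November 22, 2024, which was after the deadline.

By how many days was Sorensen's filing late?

38 days

Counting August 27, 2024 as day 1, day 40 is October 5, 2024.
Service was by mail, adding 3 days: October 5, 2024 + 3 days = October 8, 2024.
Tolling adds 6 days: October 8, 2024 + 6 days = October 14, 2024.
October 14, 2024 is a listed holiday. The next qualifying day is October 15, 2024.
The deadline is October 15, 2024; from October 15, 2024 to November 22, 2024 is 38 days.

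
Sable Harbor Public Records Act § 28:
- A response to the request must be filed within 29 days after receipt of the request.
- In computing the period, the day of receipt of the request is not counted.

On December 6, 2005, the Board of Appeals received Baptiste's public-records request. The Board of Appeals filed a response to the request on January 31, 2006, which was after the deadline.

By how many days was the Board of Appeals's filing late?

27 days

29 days after December 6, 2005 is January 4, 2006.
The deadline is January 4, 2006; from January 4, 2006 to January 31, 2006 is 27 days.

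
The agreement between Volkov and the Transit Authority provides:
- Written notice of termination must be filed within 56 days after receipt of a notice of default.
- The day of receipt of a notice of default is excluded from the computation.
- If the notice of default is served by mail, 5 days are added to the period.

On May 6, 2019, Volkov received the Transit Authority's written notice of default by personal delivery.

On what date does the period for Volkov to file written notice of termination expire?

56 days after May 6, 2019 is July 1, 2019.
Service was not by mail, so no mail extension applies.

July 1, 2019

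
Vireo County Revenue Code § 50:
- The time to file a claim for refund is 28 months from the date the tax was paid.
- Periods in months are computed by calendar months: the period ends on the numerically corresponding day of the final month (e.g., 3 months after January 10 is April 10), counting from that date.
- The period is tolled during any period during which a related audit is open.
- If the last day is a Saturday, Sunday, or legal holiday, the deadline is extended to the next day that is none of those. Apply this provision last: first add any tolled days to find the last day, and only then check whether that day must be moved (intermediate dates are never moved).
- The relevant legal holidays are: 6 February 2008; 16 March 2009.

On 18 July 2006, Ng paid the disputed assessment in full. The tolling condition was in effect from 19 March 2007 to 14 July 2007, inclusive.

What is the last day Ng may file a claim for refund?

March 17, 2009

28 months after 18 July 2006 is November 18, 2008.
From March 19, 2007 through July 14, 2007 inclusive is 118 days; tolling adds 118 days: November 18, 2008 + 118 days = March 16, 2009.
March 16, 2009 is a listed holiday. The next qualifying day is March 17, 2009.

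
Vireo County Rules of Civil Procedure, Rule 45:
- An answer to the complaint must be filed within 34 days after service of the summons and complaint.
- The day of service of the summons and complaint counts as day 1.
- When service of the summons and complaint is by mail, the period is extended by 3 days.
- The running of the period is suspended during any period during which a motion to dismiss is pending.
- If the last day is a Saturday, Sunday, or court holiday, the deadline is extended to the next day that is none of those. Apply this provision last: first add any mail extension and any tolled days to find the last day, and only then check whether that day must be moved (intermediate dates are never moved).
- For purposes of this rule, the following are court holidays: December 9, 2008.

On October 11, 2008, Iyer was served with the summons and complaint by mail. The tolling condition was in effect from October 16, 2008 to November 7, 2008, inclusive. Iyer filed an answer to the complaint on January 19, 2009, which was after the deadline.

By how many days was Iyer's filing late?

40 days

Counting October 11, 2008 as day 1, day 34 is November 13, 2008.
Service was by mail, adding 3 days: November 13, 2008 + 3 days = November 16, 2008.
From October 16, 2008 through November 7, 2008 inclusive is 23 days; tolling adds 23 days: November 16, 2008 + 23 days = December 9, 2008.
December 9, 2008 is a listed holiday. The next qualifying day is December 10, 2008.
The deadline is December 10, 2008; from December 10, 2008 to January 19, 2009 is 40 days.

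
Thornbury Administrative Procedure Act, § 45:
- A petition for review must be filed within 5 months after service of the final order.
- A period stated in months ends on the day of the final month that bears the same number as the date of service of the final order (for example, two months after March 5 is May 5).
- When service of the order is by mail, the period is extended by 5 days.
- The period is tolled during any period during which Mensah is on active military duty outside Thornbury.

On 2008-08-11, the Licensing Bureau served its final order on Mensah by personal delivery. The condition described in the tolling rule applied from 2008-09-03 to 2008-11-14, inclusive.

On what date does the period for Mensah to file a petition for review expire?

5 months after 2008-08-11 is January 11, 2009.
Service was not by mail, so no mail extension applies.
From September 3, 2008 through November 14, 2008 inclusive is 73 days; tolling adds 73 days: January 11, 2009 + 73 days = March 25, 2009.

March 25, 2009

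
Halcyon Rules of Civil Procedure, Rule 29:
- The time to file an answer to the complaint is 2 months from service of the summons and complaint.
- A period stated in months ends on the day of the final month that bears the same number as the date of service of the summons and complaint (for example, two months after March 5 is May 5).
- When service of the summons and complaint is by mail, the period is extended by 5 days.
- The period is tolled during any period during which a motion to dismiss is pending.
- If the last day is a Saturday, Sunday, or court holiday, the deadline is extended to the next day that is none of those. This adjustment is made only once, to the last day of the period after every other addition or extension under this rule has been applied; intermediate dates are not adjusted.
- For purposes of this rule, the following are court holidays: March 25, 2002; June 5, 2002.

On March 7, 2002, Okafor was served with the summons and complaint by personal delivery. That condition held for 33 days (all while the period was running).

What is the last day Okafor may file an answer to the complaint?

June 10, 2002

2 months after March 7, 2002 is May 7, 2002.
Service was not by mail, so no mail extension applies.
Tolling adds 33 days: May 7, 2002 + 33 days = June 9, 2002.
June 9, 2002 is Sunday. The next qualifying day is June 10, 2002.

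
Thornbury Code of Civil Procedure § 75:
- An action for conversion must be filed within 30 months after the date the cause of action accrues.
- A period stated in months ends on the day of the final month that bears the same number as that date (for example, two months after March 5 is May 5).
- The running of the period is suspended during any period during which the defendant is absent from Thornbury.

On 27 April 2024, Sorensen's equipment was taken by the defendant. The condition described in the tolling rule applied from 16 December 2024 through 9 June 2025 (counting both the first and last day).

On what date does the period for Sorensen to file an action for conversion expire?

April 21, 2027

30 months after 27 April 2024 is October 27, 2026.
From December 16, 2024 through June 9, 2025 inclusive is 176 days; tolling adds 176 days: October 27, 2026 + 176 days = April 21, 2027.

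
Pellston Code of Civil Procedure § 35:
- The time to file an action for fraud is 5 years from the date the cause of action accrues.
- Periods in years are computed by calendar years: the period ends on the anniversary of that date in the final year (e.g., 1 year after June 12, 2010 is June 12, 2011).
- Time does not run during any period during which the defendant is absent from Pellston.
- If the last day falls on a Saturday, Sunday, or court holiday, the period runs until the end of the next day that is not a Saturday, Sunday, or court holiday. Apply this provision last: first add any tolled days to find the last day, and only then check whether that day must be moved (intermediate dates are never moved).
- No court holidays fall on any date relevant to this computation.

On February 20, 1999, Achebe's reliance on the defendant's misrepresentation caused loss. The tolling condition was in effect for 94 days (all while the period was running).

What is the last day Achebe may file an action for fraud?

May 24, 2004

5 years after February 20, 1999 is February 20, 2004.
Tolling adds 94 days: February 20, 2004 + 94 days = May 24, 2004.
May 24, 2004 is a Monday and not a court holiday, so no extension applies.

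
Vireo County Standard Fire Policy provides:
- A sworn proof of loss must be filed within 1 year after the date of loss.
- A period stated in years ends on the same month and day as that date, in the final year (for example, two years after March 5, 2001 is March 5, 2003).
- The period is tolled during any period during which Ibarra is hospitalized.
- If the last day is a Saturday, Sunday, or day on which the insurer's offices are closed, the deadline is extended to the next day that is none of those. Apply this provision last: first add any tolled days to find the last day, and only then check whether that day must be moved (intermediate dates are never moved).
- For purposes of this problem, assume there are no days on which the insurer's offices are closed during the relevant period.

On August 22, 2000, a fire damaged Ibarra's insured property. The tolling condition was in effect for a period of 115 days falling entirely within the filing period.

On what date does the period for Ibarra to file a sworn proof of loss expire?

December 17, 2001

1 year after August 22, 2000 is August 22, 2001.
Tolling adds 115 days: August 22, 2001 + 115 days = December 15, 2001.
December 15, 2001 is Saturday; December 16, 2001 is Sunday. The next qualifying day is December 17, 2001.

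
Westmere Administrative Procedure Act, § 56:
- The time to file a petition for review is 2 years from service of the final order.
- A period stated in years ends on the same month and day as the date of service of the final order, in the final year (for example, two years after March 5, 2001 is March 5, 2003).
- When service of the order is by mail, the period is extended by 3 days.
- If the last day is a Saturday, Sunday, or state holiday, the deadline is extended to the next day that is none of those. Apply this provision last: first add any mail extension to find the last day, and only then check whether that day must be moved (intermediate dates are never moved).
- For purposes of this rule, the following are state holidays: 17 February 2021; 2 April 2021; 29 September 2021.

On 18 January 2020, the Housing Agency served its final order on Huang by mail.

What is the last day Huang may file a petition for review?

2 years after 18 January 2020 is January 18, 2022.
Service was by mail, adding 3 days: January 18, 2022 + 3 days = January 21, 2022.
January 21, 2022 is a Friday and not a state holiday, so no extension applies.

January 21, 2022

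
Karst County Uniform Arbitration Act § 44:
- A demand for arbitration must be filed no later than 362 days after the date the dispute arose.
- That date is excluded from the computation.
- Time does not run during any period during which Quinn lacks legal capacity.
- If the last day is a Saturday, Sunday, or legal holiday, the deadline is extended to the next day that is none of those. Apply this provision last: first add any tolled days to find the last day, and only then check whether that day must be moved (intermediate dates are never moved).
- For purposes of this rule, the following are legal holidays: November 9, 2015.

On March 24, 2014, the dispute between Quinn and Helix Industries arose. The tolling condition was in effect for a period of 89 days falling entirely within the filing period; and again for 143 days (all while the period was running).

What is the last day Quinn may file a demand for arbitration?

November 10, 2015

362 days after March 24, 2014 is March 21, 2015.
Tolling adds 89 days: March 21, 2015 + 89 days = June 18, 2015.
Tolling adds 143 days: June 18, 2015 + 143 days = November 8, 2015.
November 8, 2015 is Sunday; November 9, 2015 is a listed holiday. The next qualifying day is November 10, 2015.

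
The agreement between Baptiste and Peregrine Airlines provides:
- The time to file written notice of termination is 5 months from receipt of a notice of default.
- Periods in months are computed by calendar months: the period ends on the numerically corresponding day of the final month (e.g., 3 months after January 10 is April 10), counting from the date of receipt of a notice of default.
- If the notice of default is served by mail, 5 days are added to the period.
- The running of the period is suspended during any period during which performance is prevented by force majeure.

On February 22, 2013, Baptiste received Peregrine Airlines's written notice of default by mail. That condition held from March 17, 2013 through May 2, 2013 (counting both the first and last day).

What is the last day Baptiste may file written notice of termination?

September 12, 2013

5 months after February 22, 2013 is July 22, 2013.
Service was by mail, adding 5 days: July 22, 2013 + 5 days = July 27, 2013.
From March 17, 2013 through May 2, 2013 inclusive is 47 days; tolling adds 47 days: July 27, 2013 + 47 days = September 12, 2013.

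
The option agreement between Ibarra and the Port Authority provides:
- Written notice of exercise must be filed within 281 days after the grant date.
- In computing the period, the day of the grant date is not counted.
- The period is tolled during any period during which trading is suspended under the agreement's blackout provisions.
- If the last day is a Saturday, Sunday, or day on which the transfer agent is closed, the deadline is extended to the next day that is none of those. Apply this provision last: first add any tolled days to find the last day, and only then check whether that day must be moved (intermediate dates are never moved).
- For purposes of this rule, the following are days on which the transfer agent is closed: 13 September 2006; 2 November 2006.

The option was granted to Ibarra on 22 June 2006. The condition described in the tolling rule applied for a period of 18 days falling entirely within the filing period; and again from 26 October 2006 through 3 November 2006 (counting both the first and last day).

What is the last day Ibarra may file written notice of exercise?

April 26, 2007

281 days after 22 June 2006 is March 30, 2007.
Tolling adds 18 days: March 30, 2007 + 18 days = April 17, 2007.
From October 26, 2006 through November 3, 2006 inclusive is 9 days; tolling adds 9 days: April 17, 2007 + 9 days = April 26, 2007.
April 26, 2007 is a Thursday and not a day on which the transfer agent is closed, so no extension applies.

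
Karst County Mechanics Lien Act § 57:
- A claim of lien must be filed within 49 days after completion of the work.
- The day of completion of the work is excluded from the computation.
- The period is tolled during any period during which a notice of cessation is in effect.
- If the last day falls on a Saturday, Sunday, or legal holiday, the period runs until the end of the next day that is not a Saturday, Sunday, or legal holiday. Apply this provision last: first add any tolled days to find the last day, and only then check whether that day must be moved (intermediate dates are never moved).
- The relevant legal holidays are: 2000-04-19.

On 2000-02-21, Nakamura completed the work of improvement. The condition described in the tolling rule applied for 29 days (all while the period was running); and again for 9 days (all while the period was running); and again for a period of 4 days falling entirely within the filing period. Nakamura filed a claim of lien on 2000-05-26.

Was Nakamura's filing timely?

49 days after 2000-02-21 is April 10, 2000.
Tolling adds 29 days: April 10, 2000 + 29 days = May 9, 2000.
Tolling adds 9 days: May 9, 2000 + 9 days = May 18, 2000.
Tolling adds 4 days: May 18, 2000 + 4 days = May 22, 2000.
May 22, 2000 is a Monday and not a legal holiday, so no extension applies.
The deadline is May 22, 2000; the filing on May 26, 2000 is after that date.

No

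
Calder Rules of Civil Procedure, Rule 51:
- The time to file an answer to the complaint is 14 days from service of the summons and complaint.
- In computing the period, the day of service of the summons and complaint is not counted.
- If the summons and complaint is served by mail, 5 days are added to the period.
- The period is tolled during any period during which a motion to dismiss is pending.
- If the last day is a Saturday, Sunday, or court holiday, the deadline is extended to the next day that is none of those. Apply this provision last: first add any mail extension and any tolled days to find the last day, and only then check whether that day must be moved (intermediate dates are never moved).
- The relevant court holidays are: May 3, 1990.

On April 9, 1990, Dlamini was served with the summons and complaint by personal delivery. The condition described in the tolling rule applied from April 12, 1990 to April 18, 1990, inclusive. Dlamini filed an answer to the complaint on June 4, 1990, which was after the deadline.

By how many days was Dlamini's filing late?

14 days after April 9, 1990 is April 23, 1990.
Service was not by mail, so no mail extension applies.
From April 12, 1990 through April 18, 1990 inclusive is 7 days; tolling adds 7 days: April 23, 1990 + 7 days = April 30, 1990.
April 30, 1990 is a Monday and not a court holiday, so no extension applies.
The deadline is April 30, 1990; from April 30, 1990 to June 4, 1990 is 35 days.

35 days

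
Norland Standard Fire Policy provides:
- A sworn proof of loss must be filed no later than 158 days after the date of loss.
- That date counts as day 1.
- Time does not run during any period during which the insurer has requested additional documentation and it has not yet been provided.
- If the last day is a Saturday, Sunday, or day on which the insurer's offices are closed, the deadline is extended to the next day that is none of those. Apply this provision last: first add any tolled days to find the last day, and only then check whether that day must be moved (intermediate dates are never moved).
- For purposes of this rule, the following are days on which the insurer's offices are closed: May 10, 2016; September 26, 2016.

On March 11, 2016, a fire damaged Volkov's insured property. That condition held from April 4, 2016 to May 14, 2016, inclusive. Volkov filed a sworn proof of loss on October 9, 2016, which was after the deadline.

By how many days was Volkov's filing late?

Counting March 11, 2016 as day 1, day 158 is August 15, 2016.
From April 4, 2016 through May 14, 2016 inclusive is 41 days; tolling adds 41 days: August 15, 2016 + 41 days = September 25, 2016.
September 25, 2016 is Sunday; September 26, 2016 is a listed holiday. The next qualifying day is September 27, 2016.
The deadline is September 27, 2016; from September 27, 2016 to October 9, 2016 is 12 days.

12 days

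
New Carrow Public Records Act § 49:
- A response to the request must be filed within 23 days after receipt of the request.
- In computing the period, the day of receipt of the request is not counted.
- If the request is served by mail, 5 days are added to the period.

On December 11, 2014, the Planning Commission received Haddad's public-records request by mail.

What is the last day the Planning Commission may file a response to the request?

January 8, 2015

23 days after December 11, 2014 is January 3, 2015.
Service was by mail, adding 5 days: January 3, 2015 + 5 days = January 8, 2015.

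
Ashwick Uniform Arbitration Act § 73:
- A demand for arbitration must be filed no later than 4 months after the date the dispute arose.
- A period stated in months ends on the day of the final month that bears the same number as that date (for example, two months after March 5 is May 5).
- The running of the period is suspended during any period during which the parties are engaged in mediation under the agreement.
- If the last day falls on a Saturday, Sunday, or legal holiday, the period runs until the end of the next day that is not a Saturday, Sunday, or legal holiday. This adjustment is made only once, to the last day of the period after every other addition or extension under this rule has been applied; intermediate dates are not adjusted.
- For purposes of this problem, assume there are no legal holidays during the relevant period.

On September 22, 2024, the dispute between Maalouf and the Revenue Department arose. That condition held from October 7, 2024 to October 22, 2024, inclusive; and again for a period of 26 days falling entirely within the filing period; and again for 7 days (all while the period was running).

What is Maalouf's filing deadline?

4 months after September 22, 2024 is January 22, 2025.
From October 7, 2024 through October 22, 2024 inclusive is 16 days; tolling adds 16 days: January 22, 2025 + 16 days = February 7, 2025.
Tolling adds 26 days: February 7, 2025 + 26 days = March 5, 2025.
Tolling adds 7 days: March 5, 2025 + 7 days = March 12, 2025.
March 12, 2025 is a Wednesday and not a legal holiday, so no extension applies.

March 12, 2025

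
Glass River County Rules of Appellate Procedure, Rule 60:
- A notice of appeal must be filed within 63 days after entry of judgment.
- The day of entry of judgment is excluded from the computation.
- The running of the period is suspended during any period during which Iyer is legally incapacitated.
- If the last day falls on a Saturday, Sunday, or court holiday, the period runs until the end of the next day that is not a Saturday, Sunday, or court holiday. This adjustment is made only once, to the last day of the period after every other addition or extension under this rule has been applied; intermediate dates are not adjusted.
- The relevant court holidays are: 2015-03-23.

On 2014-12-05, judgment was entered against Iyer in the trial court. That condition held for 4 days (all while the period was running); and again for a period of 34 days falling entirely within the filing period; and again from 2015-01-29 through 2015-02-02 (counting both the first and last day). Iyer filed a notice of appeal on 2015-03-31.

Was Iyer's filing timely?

63 days after 2014-12-05 is February 6, 2015.
Tolling adds 4 days: February 6, 2015 + 4 days = February 10, 2015.
Tolling adds 34 days: February 10, 2015 + 34 days = March 16, 2015.
From January 29, 2015 through February 2, 2015 inclusive is 5 days; tolling adds 5 days: March 16, 2015 + 5 days = March 21, 2015.
March 21, 2015 is Saturday; March 22, 2015 is Sunday; March 23, 2015 is a listed holiday. The next qualifying day is March 24, 2015.
The deadline is March 24, 2015; the filing on March 31, 2015 is after that date.

No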